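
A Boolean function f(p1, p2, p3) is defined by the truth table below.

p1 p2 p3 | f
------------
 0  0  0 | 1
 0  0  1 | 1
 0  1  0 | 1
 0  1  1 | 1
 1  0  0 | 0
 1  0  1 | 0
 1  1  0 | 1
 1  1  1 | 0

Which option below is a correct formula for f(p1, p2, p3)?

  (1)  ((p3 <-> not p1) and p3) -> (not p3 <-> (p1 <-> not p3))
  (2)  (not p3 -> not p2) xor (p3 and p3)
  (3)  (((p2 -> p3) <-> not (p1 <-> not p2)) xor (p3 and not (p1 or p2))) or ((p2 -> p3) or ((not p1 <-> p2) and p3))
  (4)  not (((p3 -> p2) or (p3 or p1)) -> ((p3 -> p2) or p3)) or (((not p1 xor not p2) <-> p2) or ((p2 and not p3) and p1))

(1): at (0,0,1) it gives 0, but f = 1 — eliminated.
(2): at (0,0,1) it gives 0, but f = 1 — eliminated.
(3): at (1,0,0) it gives 1, but f = 0 — eliminated.
(4) is the remaining candidate, and it agrees with f on all 8 inputs.

4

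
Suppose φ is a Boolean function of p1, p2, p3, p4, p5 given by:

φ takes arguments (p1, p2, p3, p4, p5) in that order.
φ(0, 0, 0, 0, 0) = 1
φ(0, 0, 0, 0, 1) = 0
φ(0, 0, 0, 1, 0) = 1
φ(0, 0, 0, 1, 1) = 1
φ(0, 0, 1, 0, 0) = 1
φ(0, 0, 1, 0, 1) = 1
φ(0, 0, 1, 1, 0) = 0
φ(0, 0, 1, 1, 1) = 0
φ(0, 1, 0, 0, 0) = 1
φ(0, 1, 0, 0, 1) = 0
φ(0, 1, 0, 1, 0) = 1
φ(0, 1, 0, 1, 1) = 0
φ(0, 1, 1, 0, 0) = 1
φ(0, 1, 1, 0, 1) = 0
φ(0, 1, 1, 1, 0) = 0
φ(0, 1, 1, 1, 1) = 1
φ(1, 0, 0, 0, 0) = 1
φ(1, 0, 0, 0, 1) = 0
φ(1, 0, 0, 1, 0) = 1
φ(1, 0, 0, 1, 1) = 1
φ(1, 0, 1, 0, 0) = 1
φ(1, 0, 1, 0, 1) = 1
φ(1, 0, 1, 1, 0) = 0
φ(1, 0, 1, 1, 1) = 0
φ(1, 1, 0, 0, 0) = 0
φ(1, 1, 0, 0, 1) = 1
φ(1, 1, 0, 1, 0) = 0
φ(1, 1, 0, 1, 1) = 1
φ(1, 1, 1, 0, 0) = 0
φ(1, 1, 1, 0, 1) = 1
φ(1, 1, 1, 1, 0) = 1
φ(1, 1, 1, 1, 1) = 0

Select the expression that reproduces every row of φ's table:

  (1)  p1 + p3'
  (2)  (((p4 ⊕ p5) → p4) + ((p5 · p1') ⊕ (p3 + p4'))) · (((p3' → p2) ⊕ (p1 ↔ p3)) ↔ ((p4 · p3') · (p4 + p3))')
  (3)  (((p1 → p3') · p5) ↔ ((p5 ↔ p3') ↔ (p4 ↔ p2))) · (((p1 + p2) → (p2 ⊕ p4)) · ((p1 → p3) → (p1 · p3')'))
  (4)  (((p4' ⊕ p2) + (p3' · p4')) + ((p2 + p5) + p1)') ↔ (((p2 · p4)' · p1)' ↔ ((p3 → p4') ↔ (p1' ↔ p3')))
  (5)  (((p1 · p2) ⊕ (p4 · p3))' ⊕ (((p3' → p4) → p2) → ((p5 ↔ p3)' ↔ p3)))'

(1): at (0,0,0,0,1) it gives 1, but φ = 0 — eliminated.
(2): at (0,0,0,1,0) it gives 0, but φ = 1 — eliminated.
(3): at (0,0,0,0,1) it gives 1, but φ = 0 — eliminated.
(4): at (0,0,0,0,1) it gives 1, but φ = 0 — eliminated.
(5) is the remaining candidate, and it agrees with φ on all 32 inputs.

5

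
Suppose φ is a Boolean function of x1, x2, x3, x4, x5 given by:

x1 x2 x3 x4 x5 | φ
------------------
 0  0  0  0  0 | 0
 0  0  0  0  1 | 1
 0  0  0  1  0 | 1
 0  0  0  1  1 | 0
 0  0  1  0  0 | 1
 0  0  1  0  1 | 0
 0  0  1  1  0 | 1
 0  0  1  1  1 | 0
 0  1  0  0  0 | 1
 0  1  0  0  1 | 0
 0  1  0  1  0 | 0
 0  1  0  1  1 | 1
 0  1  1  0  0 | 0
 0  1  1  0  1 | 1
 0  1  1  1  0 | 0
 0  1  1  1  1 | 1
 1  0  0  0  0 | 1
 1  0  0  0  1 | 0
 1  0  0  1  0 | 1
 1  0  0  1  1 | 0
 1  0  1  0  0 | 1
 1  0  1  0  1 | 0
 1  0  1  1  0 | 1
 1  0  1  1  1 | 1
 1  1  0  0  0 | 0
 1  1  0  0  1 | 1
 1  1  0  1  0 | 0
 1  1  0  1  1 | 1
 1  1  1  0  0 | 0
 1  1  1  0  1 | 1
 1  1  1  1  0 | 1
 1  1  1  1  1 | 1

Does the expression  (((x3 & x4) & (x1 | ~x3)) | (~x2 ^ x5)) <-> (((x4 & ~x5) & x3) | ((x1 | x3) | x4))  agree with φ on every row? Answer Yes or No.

Yes

Check the formula against φ row by row:
  x1=0, x2=0, x3=0, x4=0, x5=0: formula gives 0, φ = 0 ✓
  x1=0, x2=0, x3=0, x4=0, x5=1: formula gives 1, φ = 1 ✓
  x1=0, x2=0, x3=0, x4=1, x5=0: formula gives 1, φ = 1 ✓
  x1=0, x2=0, x3=0, x4=1, x5=1: formula gives 0, φ = 0 ✓
  …and likewise for the remaining 28 rows.
All 32 rows match — the expression computes φ exactly.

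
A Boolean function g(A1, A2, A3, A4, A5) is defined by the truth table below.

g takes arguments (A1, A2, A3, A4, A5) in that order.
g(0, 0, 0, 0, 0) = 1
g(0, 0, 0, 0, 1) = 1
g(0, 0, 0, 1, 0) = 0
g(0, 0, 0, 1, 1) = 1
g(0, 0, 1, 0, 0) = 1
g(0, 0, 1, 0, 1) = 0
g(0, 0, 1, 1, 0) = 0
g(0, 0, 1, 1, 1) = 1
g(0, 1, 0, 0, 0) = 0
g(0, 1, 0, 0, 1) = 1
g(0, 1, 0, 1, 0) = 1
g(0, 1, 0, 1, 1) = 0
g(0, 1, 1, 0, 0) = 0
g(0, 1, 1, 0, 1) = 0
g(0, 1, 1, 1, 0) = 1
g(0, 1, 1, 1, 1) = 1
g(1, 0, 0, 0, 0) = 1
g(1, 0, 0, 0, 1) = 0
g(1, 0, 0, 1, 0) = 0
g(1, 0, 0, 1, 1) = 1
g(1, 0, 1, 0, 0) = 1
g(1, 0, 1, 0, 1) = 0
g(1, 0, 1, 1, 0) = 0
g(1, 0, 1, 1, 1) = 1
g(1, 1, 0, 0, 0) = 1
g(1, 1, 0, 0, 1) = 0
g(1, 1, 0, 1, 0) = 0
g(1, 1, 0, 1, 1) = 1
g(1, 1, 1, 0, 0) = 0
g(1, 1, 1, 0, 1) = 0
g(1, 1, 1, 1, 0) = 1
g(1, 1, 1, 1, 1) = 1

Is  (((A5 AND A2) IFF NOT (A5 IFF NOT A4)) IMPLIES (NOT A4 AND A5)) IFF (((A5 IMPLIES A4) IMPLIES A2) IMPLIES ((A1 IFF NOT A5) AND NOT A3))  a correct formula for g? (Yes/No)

Yes

Evaluate (((A5 AND A2) IFF NOT (A5 IFF NOT A4)) IMPLIES (NOT A4 AND A5)) IFF (((A5 IMPLIES A4) IMPLIES A2) IMPLIES ((A1 IFF NOT A5) AND NOT A3)) on each row and compare to g:
  A1=0, A2=0, A3=0, A4=0, A5=0: formula gives 1, g = 1 ✓
  A1=0, A2=0, A3=0, A4=0, A5=1: formula gives 1, g = 1 ✓
  A1=0, A2=0, A3=0, A4=1, A5=0: formula gives 0, g = 0 ✓
  A1=0, A2=0, A3=0, A4=1, A5=1: formula gives 1, g = 1 ✓
  …and likewise for the remaining 28 rows.
No disagreement on any input; they are logically equivalent.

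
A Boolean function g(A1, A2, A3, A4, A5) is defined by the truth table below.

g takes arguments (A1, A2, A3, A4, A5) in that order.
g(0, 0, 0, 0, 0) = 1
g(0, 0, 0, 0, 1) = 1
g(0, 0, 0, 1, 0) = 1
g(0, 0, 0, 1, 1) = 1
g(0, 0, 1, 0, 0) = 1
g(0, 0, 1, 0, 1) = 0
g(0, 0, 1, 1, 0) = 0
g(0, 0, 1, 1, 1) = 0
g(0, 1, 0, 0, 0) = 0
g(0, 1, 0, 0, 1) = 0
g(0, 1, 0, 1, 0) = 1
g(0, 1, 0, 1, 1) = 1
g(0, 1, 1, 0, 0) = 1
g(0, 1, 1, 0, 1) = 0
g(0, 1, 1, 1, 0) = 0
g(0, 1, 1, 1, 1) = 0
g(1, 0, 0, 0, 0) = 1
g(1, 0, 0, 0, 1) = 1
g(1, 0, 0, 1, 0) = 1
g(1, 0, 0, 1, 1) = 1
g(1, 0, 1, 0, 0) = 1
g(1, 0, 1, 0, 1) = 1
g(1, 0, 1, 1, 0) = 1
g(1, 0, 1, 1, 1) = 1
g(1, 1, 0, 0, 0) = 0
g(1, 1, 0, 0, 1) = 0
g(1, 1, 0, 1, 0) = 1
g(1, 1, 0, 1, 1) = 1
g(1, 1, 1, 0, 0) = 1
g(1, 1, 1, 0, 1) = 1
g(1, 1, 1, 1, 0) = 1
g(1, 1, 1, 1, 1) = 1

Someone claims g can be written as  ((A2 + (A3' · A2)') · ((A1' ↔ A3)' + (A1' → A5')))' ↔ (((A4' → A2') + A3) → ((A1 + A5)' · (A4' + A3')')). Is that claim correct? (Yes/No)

Check the formula against g row by row:
  A1=0, A2=0, A3=0, A4=0, A5=0: formula gives 1, g = 1 ✓
  A1=0, A2=0, A3=0, A4=0, A5=1: formula gives 1, g = 1 ✓
  A1=0, A2=0, A3=0, A4=1, A5=0: formula gives 1, g = 1 ✓
  A1=0, A2=0, A3=0, A4=1, A5=1: formula gives 1, g = 1 ✓
  … (the remaining 28 rows also agree.)
Every row agrees, so the formula is equivalent.

Yes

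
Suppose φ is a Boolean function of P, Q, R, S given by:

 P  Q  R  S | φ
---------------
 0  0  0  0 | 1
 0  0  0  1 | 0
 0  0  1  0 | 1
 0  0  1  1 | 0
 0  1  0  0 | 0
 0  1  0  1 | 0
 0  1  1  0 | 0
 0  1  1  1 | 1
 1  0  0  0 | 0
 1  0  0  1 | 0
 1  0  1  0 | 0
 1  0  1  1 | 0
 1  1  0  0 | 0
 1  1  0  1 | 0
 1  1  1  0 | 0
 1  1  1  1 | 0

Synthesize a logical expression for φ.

Collect the rows where φ=1 — (0,0,0,0), (0,0,1,0), (0,1,1,1) — and write one minterm per row: ¬P·¬Q·¬R·¬S, ¬P·¬Q·R·¬S, ¬P·Q·R·S. Their union (logical OR) reproduces the table exactly.

φ(P, Q, R, S) = ((((¬P ∧ ¬Q) ∧ ¬R) ∧ ¬S) ∨ (((¬P ∧ ¬Q) ∧ R) ∧ ¬S)) ∨ (((¬P ∧ Q) ∧ R) ∧ S)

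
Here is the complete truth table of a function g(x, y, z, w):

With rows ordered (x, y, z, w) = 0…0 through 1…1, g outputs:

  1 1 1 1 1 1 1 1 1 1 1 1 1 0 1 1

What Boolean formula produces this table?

Only row (1,1,0,1) gives 0. So g is 1 everywhere except there — the complement of the minterm x·y·¬z·w.

g(x, y, z, w) = ¬(((x ∧ y) ∧ ¬z) ∧ w)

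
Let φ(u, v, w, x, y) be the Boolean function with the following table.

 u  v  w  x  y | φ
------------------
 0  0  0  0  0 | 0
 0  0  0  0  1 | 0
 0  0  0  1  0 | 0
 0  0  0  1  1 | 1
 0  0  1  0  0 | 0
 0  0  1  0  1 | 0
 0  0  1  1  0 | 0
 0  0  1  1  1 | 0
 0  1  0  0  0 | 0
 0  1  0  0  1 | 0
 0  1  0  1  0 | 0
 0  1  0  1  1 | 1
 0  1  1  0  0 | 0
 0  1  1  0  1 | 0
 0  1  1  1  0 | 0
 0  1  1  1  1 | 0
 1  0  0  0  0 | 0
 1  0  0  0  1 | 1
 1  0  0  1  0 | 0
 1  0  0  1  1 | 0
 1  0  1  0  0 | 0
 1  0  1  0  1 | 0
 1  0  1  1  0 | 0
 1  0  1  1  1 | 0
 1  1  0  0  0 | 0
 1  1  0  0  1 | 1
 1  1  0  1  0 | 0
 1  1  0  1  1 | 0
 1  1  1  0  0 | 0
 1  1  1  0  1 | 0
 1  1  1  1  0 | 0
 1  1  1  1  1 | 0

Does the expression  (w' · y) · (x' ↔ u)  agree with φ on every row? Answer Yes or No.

Yes

Test each input against both φ and the formula:
  u=0, v=0, w=0, x=0, y=0: formula gives 0, φ = 0 ✓
  u=0, v=0, w=0, x=0, y=1: formula gives 0, φ = 0 ✓
  u=0, v=0, w=0, x=1, y=0: formula gives 0, φ = 0 ✓
  u=0, v=0, w=0, x=1, y=1: formula gives 1, φ = 1 ✓
  …and likewise for the remaining 28 rows.
No disagreement on any input; they are logically equivalent.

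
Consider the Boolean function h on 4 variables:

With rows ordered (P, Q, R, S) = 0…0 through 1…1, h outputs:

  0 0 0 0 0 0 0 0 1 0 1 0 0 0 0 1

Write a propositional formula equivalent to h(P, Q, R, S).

h(P, Q, R, S) = ((((P · Q') · R') · S') + (((P · Q') · R) · S')) + (((P · Q) · R) · S)

Collect the rows where h=1 — (1,0,0,0), (1,0,1,0), (1,1,1,1) — and write one minterm per row: P·¬Q·¬R·¬S, P·¬Q·R·¬S, P·Q·R·S. Their union (logical OR) reproduces the table exactly.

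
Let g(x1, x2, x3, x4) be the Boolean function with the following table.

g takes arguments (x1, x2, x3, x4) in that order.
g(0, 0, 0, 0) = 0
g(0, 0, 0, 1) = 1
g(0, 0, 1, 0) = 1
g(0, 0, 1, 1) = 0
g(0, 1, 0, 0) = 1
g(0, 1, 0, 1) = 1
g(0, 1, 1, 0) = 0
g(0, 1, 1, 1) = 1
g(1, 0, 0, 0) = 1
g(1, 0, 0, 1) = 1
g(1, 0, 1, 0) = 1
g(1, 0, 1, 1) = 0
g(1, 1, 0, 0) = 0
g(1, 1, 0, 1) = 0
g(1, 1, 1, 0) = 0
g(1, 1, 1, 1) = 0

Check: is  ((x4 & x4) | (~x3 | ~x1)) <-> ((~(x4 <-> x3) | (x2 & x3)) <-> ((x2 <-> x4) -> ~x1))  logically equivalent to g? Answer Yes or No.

No

Test each input against both g and the formula:
  x1=0, x2=0, x3=0, x4=0: formula gives 0, g = 0 ✓
  x1=0, x2=0, x3=0, x4=1: formula gives 1, g = 1 ✓
  x1=0, x2=0, x3=1, x4=0: formula gives 1, g = 1 ✓
  x1=0, x2=0, x3=1, x4=1: formula gives 0, g = 0 ✓
  x1=0, x2=1, x3=0, x4=0: formula gives 0, but g = 1 ✗
Since they disagree at (0,1,0,0), the expression is not a correct formula for g.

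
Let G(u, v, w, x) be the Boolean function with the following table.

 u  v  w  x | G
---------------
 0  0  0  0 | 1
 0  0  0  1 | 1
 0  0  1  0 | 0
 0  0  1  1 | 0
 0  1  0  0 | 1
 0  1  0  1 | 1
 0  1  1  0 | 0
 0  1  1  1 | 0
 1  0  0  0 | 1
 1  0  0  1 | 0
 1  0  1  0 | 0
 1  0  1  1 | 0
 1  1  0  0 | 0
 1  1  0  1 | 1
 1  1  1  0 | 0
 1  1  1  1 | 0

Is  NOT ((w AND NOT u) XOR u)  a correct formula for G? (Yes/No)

Check the formula against G row by row:
  u=0, v=0, w=0, x=0: formula gives 1, G = 1 ✓
  u=0, v=0, w=0, x=1: formula gives 1, G = 1 ✓
  u=0, v=0, w=1, x=0: formula gives 0, G = 0 ✓
  u=0, v=0, w=1, x=1: formula gives 0, G = 0 ✓
  …
  u=1, v=0, w=0, x=0: formula gives 0, but G = 1 ✗
Since they disagree at (1,0,0,0), the expression is not a correct formula for G.

No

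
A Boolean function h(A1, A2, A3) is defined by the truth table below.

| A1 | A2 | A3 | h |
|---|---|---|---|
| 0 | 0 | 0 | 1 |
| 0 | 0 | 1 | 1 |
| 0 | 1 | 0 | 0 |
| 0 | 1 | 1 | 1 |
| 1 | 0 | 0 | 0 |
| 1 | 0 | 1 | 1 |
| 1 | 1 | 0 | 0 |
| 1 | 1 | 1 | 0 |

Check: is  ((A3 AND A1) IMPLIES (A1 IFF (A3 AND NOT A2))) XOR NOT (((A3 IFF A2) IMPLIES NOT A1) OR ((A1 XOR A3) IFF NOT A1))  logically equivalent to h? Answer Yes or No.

Test each input against both h and the formula:
  A1=0, A2=0, A3=0: formula gives 1, h = 1 ✓
  A1=0, A2=0, A3=1: formula gives 1, h = 1 ✓
  A1=0, A2=1, A3=0: formula gives 1, but h = 0 ✗
A single disagreement suffices: at (0,1,0) they differ, so the formula does not compute h.

No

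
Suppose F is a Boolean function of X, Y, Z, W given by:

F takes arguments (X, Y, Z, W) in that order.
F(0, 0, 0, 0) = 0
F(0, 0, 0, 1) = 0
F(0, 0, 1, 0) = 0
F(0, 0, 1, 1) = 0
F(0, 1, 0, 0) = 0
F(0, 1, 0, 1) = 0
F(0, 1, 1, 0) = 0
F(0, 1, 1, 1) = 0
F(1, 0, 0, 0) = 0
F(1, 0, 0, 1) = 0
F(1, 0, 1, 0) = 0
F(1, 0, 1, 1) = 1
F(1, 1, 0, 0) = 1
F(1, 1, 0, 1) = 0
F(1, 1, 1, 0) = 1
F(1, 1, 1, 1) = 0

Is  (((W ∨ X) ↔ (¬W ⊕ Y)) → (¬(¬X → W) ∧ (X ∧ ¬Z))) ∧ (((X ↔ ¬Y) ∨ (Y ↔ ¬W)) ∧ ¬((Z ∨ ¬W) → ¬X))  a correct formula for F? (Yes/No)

Test each input against both F and the formula:
  X=0, Y=0, Z=0, W=0: formula gives 0, F = 0 ✓
  X=0, Y=0, Z=0, W=1: formula gives 0, F = 0 ✓
  X=0, Y=0, Z=1, W=0: formula gives 0, F = 0 ✓
  X=0, Y=0, Z=1, W=1: formula gives 0, F = 0 ✓
  …and likewise for the remaining 12 rows.
No disagreement on any input; they are logically equivalent.

Yes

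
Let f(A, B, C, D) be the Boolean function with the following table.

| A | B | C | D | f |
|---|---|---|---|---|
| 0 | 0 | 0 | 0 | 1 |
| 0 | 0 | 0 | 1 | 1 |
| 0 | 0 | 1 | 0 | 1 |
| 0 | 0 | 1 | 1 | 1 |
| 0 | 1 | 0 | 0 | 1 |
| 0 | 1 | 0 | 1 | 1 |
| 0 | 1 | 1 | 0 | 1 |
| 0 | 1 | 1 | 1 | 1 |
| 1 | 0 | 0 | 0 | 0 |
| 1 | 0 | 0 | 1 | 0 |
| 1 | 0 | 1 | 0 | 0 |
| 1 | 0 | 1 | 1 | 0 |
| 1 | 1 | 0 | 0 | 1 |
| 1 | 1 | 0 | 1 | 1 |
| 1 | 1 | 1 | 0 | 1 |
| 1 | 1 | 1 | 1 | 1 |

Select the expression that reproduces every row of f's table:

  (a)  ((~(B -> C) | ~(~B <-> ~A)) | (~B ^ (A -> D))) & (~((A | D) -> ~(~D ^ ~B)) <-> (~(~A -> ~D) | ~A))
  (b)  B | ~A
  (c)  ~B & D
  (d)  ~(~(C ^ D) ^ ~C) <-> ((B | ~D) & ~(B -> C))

(a): at (0,0,0,0) it gives 0, but f = 1 — eliminated.
(c): at (0,0,0,0) it gives 0, but f = 1 — eliminated.
(d): at (0,0,0,0) it gives 0, but f = 1 — eliminated.
(b) is the remaining candidate, and it agrees with f on all 16 inputs.

b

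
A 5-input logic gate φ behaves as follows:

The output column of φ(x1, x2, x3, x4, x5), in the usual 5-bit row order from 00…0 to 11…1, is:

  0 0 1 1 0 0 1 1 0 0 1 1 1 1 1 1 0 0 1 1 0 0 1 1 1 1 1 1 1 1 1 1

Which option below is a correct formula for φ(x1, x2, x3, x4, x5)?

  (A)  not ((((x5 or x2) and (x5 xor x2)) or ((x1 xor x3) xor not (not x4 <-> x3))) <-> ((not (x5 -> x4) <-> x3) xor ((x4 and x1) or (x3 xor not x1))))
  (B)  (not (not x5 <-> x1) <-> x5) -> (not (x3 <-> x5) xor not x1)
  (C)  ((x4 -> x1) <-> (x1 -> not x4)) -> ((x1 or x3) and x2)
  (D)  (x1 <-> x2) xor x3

(A): at (0,0,0,0,0) it gives 1, but φ = 0 — eliminated.
(B): at (0,0,0,0,0) it gives 1, but φ = 0 — eliminated.
(D): at (0,0,0,0,0) it gives 1, but φ = 0 — eliminated.
(C) is the remaining candidate, and it agrees with φ on all 32 inputs.

C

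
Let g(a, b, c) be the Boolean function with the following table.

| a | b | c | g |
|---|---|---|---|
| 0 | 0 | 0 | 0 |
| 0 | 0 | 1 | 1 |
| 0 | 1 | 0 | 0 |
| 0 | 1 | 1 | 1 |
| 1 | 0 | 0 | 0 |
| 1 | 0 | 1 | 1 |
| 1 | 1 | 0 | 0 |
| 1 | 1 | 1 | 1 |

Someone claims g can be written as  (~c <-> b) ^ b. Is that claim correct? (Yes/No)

Test each input against both g and the formula:
  a=0, b=0, c=0: formula gives 0, g = 0 ✓
  a=0, b=0, c=1: formula gives 1, g = 1 ✓
  a=0, b=1, c=0: formula gives 0, g = 0 ✓
  a=0, b=1, c=1: formula gives 1, g = 1 ✓
  a=1, b=0, c=0: formula gives 0, g = 0 ✓
  …and likewise for the remaining 3 rows.
Every row agrees, so the formula is equivalent.

Yes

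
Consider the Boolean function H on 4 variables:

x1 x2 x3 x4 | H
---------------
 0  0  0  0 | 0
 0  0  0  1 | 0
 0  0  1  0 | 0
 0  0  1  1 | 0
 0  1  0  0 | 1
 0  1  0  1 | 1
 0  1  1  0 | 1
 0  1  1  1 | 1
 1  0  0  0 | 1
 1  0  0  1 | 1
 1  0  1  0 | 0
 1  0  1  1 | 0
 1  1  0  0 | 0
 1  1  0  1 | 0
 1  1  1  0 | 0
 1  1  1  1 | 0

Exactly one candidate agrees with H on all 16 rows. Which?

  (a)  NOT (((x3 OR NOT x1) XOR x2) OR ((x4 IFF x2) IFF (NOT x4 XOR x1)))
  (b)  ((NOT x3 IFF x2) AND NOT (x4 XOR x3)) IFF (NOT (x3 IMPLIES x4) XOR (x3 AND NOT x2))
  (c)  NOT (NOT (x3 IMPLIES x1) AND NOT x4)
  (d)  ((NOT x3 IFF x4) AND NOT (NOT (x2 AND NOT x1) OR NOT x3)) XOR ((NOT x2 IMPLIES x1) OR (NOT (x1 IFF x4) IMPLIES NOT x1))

(b): at (0,0,0,0) it gives 1, but H = 0 — eliminated.
(c): at (0,0,0,0) it gives 1, but H = 0 — eliminated.
(d): at (0,0,0,0) it gives 1, but H = 0 — eliminated.
(a) is the remaining candidate, and it agrees with H on all 16 inputs.

a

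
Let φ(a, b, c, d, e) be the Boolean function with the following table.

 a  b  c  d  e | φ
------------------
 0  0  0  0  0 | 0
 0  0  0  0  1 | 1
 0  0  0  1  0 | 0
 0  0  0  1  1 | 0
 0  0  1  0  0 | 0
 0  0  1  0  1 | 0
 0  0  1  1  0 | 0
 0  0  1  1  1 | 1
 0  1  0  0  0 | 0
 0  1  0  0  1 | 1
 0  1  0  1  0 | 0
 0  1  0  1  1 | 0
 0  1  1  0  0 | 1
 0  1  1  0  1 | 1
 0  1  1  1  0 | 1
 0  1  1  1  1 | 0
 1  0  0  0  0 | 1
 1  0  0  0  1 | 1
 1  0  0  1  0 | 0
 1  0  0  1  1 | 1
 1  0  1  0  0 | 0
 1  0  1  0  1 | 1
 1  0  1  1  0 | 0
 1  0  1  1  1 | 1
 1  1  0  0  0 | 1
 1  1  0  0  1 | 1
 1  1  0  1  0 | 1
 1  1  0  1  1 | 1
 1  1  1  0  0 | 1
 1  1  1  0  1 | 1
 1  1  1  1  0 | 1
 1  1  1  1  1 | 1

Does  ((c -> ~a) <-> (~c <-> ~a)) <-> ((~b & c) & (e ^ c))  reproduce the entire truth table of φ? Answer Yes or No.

No

Evaluate ((c -> ~a) <-> (~c <-> ~a)) <-> ((~b & c) & (e ^ c)) on each row and compare to φ:
  a=0, b=0, c=0, d=0, e=0: formula gives 0, φ = 0 ✓
  a=0, b=0, c=0, d=0, e=1: formula gives 0, but φ = 1 ✗
A single disagreement suffices: at (0,0,0,0,1) they differ, so the formula does not compute φ.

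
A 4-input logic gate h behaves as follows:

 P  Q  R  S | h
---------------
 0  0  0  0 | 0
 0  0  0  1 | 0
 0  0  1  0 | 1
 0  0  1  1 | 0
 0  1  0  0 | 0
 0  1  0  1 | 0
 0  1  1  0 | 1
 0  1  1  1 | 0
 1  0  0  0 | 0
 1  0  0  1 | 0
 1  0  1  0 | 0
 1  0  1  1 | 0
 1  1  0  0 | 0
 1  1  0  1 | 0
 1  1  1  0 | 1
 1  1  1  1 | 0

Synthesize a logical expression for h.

h=1 on 3 inputs: (0,0,1,0), (0,1,1,0), (1,1,1,0). Reading each as a conjunction of literals (¬P·¬Q·R·¬S, ¬P·Q·R·¬S, P·Q·R·¬S) and taking the OR gives the canonical DNF.

h(P, Q, R, S) = ((((¬P ∧ ¬Q) ∧ R) ∧ ¬S) ∨ (((¬P ∧ Q) ∧ R) ∧ ¬S)) ∨ (((P ∧ Q) ∧ R) ∧ ¬S)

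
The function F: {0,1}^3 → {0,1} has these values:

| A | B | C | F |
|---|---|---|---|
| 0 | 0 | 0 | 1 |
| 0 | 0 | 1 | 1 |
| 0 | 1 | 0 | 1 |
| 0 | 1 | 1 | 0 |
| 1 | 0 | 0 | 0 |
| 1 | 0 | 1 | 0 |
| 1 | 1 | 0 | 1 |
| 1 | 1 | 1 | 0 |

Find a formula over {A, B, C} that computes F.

Collect the rows where F=1 — (0,0,0), (0,0,1), (0,1,0), (1,1,0) — and write one minterm per row: ¬A·¬B·¬C, ¬A·¬B·C, ¬A·B·¬C, A·B·¬C. Their union (logical OR) reproduces the table exactly.

F(A, B, C) = ((((not A and not B) and not C) or ((not A and not B) and C)) or ((not A and B) and not C)) or ((A and B) and not C)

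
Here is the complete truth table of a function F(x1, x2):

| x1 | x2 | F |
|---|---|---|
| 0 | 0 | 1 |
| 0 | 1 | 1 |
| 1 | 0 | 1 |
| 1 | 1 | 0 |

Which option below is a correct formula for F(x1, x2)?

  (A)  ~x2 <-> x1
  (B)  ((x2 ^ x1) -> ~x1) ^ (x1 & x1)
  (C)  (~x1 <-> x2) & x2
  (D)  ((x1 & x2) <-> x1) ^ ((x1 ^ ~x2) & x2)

B

(A) disagrees with F on (0,0) (formula → 0, table → 1); rule it out.
(C) disagrees with F on (0,0) (formula → 0, table → 1); rule it out.
(D) disagrees with F on (1,0) (formula → 0, table → 1); rule it out.
(B) is the remaining candidate, and it agrees with F on all 4 inputs.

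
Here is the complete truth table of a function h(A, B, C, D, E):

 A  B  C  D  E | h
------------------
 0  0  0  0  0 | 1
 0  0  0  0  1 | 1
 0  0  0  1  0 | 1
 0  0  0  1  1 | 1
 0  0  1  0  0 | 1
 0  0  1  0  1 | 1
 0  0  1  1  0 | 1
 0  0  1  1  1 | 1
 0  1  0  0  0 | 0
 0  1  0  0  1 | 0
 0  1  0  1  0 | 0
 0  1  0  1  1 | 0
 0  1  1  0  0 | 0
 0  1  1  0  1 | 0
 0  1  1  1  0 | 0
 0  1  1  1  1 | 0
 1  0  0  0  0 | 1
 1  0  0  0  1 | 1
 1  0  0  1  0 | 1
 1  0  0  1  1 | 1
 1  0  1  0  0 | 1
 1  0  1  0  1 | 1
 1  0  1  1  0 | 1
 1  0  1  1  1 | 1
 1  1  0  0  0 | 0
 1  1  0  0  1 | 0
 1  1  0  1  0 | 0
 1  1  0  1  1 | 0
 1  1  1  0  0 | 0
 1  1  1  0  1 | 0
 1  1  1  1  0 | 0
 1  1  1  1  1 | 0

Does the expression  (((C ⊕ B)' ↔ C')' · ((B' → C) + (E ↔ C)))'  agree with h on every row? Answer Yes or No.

Yes

Evaluate (((C ⊕ B)' ↔ C')' · ((B' → C) + (E ↔ C)))' on each row and compare to h:
  A=0, B=0, C=0, D=0, E=0: formula gives 1, h = 1 ✓
  A=0, B=0, C=0, D=0, E=1: formula gives 1, h = 1 ✓
  A=0, B=0, C=0, D=1, E=0: formula gives 1, h = 1 ✓
  A=0, B=0, C=0, D=1, E=1: formula gives 1, h = 1 ✓
  … (the remaining 28 rows also agree.)
All 32 rows match — the expression computes h exactly.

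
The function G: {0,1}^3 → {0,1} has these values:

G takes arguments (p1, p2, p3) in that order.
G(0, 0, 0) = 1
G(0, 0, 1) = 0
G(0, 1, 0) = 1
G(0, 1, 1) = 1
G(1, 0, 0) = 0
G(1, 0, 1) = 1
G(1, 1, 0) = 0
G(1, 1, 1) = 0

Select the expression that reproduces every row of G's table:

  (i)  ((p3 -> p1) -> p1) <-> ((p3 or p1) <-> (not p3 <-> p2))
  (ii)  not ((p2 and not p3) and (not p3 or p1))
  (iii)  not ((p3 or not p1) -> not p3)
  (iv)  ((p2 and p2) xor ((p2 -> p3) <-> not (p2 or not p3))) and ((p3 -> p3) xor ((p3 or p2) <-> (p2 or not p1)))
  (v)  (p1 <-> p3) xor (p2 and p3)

(i) disagrees with G on (0,0,0) (formula → 0, table → 1); rule it out.
(ii) disagrees with G on (0,0,1) (formula → 1, table → 0); rule it out.
(iii) disagrees with G on (0,0,0) (formula → 0, table → 1); rule it out.
(iv) disagrees with G on (0,0,0) (formula → 0, table → 1); rule it out.
(v) is the remaining candidate, and it agrees with G on all 8 inputs.

v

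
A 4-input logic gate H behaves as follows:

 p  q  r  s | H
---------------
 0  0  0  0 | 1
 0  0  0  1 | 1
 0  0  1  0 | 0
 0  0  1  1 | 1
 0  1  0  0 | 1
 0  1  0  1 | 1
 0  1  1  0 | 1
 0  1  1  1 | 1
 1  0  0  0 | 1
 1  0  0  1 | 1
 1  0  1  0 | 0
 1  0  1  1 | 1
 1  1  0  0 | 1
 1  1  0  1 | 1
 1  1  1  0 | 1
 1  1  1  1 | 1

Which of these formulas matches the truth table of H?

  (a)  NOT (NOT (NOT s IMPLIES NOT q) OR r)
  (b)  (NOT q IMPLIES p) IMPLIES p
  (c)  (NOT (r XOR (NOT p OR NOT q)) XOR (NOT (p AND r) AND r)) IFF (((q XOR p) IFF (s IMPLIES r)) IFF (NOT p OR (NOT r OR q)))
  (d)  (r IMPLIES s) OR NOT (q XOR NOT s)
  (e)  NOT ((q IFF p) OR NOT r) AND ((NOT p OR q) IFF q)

d

(a): at (0,0,1,1) it gives 0, but H = 1 — eliminated.
(b): at (0,0,1,0) it gives 1, but H = 0 — eliminated.
(c): at (0,0,0,1) it gives 0, but H = 1 — eliminated.
(e): at (0,0,0,0) it gives 0, but H = 1 — eliminated.
That leaves (d). Evaluating it on every row reproduces the table of H exactly.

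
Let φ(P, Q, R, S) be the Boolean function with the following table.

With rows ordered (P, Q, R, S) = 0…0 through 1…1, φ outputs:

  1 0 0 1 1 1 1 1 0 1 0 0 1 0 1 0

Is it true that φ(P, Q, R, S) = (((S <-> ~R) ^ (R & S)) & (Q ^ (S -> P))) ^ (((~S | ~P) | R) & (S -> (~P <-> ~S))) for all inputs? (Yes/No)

Test each input against both φ and the formula:
  P=0, Q=0, R=0, S=0: formula gives 1, φ = 1 ✓
  P=0, Q=0, R=0, S=1: formula gives 0, φ = 0 ✓
  P=0, Q=0, R=1, S=0: formula gives 0, φ = 0 ✓
  P=0, Q=0, R=1, S=1: formula gives 0, but φ = 1 ✗
A single disagreement suffices: at (0,0,1,1) they differ, so the formula does not compute φ.

No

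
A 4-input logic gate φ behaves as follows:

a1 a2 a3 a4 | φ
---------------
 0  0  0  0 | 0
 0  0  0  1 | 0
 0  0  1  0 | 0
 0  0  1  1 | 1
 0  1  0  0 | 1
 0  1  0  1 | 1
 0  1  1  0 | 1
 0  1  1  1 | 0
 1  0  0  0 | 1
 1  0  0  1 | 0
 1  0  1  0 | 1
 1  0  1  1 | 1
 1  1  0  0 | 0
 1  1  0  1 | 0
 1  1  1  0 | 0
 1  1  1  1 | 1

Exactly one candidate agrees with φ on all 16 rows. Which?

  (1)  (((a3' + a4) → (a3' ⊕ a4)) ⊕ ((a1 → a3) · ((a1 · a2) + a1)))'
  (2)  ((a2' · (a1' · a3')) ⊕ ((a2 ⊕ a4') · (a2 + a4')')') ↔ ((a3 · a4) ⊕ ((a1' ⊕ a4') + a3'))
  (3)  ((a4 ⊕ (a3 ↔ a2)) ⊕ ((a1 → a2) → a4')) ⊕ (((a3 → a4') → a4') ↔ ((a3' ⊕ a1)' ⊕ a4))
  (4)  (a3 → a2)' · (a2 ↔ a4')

(1): at (0,0,0,1) it gives 1, but φ = 0 — eliminated.
(2): at (0,0,1,1) it gives 0, but φ = 1 — eliminated.
(4): at (0,1,0,0) it gives 0, but φ = 1 — eliminated.
(3) is the remaining candidate, and it agrees with φ on all 16 inputs.

3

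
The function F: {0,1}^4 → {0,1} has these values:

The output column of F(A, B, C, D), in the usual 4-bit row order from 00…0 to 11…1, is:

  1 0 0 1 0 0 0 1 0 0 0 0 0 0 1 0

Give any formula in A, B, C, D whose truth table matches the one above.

The 1-rows are (0,0,0,0), (0,0,1,1), (0,1,1,1), (1,1,1,0). Each contributes one minterm — ¬A·¬B·¬C·¬D; ¬A·¬B·C·D; ¬A·B·C·D; A·B·C·¬D — and their disjunction is a sum-of-products form of F.

F(A, B, C, D) = (((((not A and not B) and not C) and not D) or (((not A and not B) and C) and D)) or (((not A and B) and C) and D)) or (((A and B) and C) and not D)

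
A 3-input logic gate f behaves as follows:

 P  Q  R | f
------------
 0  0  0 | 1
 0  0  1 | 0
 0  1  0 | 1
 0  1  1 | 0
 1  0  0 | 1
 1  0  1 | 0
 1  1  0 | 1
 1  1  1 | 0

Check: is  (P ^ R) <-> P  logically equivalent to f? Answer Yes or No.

Check the formula against f row by row:
  P=0, Q=0, R=0: formula gives 1, f = 1 ✓
  P=0, Q=0, R=1: formula gives 0, f = 0 ✓
  P=0, Q=1, R=0: formula gives 1, f = 1 ✓
  P=0, Q=1, R=1: formula gives 0, f = 0 ✓
  P=1, Q=0, R=0: formula gives 1, f = 1 ✓
  … (the remaining 3 rows also agree.)
Every row agrees, so the formula is equivalent.

Yes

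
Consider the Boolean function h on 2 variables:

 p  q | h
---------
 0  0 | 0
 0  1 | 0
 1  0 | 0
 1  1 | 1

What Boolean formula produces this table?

The output is 1 only when every input is 1 — the AND of all inputs.

h(p, q) = p ∧ q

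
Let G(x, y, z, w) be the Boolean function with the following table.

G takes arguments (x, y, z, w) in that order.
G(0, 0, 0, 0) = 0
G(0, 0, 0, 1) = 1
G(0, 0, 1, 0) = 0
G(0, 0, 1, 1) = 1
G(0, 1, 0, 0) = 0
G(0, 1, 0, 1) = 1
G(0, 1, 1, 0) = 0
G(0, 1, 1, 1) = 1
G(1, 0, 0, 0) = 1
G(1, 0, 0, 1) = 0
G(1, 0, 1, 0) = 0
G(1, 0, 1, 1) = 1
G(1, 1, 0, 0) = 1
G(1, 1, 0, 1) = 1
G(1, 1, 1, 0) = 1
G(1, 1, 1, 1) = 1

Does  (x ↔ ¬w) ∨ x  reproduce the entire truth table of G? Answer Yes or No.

No

Check the formula against G row by row:
  x=0, y=0, z=0, w=0: formula gives 0, G = 0 ✓
  x=0, y=0, z=0, w=1: formula gives 1, G = 1 ✓
  x=0, y=0, z=1, w=0: formula gives 0, G = 0 ✓
  x=0, y=0, z=1, w=1: formula gives 1, G = 1 ✓
  …
  x=1, y=0, z=0, w=1: formula gives 1, but G = 0 ✗
Since they disagree at (1,0,0,1), the expression is not a correct formula for G.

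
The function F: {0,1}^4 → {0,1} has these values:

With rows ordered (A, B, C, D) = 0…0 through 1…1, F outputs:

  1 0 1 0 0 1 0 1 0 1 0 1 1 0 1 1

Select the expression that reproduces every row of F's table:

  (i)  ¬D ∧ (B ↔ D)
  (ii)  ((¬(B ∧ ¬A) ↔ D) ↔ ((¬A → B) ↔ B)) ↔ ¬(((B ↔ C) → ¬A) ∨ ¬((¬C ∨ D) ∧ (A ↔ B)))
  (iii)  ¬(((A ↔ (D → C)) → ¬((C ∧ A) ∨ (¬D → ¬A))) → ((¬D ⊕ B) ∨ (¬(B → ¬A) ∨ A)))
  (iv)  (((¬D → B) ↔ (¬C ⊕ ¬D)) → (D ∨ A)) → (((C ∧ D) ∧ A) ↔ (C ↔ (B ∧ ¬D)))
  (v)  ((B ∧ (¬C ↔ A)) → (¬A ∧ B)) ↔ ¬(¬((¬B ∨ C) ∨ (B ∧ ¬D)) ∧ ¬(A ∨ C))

ii

(i) disagrees with F on (0,1,0,1) (formula → 0, table → 1); rule it out.
(iii) disagrees with F on (0,0,0,0) (formula → 0, table → 1); rule it out.
(iv) disagrees with F on (0,0,1,1) (formula → 1, table → 0); rule it out.
(v) disagrees with F on (0,0,0,1) (formula → 1, table → 0); rule it out.
That leaves (ii). Evaluating it on every row reproduces the table of F exactly.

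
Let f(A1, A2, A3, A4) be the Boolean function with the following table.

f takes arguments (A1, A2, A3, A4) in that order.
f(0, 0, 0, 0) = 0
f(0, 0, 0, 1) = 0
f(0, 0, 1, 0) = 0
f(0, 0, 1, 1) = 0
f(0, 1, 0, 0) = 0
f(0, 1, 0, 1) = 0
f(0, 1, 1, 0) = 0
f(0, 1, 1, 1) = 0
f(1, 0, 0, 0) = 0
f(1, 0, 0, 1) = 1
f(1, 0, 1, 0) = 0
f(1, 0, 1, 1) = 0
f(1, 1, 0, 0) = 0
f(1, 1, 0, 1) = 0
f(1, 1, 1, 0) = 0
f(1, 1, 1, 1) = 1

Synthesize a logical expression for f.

The 1-rows are (1,0,0,1), (1,1,1,1). Each contributes one minterm — A1·¬A2·¬A3·A4; A1·A2·A3·A4 — and their disjunction is a sum-of-products form of f.

f(A1, A2, A3, A4) = (((A1 and not A2) and not A3) and A4) or (((A1 and A2) and A3) and A4)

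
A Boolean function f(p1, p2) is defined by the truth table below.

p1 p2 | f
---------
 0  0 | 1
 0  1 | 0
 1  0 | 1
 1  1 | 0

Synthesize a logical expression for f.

f(p1, p2) = p2'

The output is the negation of p2.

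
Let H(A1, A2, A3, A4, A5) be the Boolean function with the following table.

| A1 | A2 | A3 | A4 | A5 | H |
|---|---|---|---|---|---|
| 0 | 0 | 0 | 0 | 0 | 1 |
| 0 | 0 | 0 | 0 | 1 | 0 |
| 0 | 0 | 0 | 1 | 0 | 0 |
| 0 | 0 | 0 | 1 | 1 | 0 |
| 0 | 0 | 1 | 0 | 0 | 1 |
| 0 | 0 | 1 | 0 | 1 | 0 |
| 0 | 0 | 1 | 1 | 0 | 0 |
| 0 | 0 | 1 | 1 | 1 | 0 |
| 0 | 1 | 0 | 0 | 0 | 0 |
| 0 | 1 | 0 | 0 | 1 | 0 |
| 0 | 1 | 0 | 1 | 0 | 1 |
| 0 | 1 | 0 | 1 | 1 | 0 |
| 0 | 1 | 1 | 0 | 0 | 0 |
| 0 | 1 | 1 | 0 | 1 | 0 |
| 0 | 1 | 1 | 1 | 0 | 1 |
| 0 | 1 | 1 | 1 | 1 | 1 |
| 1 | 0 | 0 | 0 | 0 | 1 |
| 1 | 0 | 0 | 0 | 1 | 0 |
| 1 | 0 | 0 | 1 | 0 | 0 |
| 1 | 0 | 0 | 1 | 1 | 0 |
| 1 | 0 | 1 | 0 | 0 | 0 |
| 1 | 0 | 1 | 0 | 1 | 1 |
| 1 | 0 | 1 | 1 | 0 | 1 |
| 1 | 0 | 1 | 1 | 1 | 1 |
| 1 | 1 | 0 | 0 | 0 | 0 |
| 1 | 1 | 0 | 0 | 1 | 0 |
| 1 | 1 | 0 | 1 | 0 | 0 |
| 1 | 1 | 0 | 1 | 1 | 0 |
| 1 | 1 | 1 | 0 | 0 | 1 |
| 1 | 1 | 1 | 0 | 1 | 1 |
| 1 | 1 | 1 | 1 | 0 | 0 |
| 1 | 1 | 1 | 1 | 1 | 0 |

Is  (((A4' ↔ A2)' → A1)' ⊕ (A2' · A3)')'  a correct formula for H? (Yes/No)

Test each input against both H and the formula:
  A1=0, A2=0, A3=0, A4=0, A5=0: formula gives 1, H = 1 ✓
  A1=0, A2=0, A3=0, A4=0, A5=1: formula gives 1, but H = 0 ✗
A single disagreement suffices: at (0,0,0,0,1) they differ, so the formula does not compute H.

No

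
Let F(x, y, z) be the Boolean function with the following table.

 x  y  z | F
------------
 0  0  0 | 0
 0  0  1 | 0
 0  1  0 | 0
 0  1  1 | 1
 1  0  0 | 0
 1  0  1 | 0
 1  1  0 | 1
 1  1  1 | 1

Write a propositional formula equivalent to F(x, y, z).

F(x, y, z) = (((~x & y) & z) | ((x & y) & ~z)) | ((x & y) & z)

The 1-rows are (0,1,1), (1,1,0), (1,1,1). Each contributes one minterm — ¬x·y·z; x·y·¬z; x·y·z — and their disjunction is a sum-of-products form of F.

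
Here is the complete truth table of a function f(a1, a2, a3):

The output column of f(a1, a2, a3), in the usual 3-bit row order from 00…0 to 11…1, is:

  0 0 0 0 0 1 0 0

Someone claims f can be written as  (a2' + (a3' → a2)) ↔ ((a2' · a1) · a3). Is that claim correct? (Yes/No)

Test each input against both f and the formula:
  a1=0, a2=0, a3=0: formula gives 0, f = 0 ✓
  a1=0, a2=0, a3=1: formula gives 0, f = 0 ✓
  a1=0, a2=1, a3=0: formula gives 0, f = 0 ✓
  a1=0, a2=1, a3=1: formula gives 0, f = 0 ✓
  a1=1, a2=0, a3=0: formula gives 0, f = 0 ✓
  … (the remaining 3 rows also agree.)
Every row agrees, so the formula is equivalent.

Yes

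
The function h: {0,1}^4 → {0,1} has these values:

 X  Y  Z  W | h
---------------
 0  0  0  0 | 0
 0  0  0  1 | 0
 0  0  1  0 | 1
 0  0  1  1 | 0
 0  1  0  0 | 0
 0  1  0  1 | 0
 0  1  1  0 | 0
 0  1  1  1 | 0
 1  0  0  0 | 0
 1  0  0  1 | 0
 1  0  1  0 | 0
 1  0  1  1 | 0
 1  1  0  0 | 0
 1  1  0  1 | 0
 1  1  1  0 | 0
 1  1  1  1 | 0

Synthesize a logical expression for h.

h(X, Y, Z, W) = ((NOT X AND NOT Y) AND Z) AND NOT W

h is 1 on exactly one input, (0,0,1,0), whose minterm is ¬X·¬Y·Z·¬W. So h is just that conjunction.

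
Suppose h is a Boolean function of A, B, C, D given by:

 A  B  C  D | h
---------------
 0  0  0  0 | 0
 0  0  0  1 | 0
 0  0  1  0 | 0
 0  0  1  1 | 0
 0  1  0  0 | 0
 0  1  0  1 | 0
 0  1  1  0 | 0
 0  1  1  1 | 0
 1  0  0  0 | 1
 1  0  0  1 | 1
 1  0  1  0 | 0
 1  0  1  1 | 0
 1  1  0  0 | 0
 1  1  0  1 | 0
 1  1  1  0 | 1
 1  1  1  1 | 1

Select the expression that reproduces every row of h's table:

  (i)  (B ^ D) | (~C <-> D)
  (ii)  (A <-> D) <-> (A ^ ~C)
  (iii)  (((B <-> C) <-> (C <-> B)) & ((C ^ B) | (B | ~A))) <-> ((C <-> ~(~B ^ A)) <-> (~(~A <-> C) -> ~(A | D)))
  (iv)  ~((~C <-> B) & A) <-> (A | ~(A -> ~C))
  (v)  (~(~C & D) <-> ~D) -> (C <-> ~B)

iv

(i): at (0,0,0,1) it gives 1, but h = 0 — eliminated.
(ii): at (0,0,0,0) it gives 1, but h = 0 — eliminated.
(iii): at (0,0,0,0) it gives 1, but h = 0 — eliminated.
(v): at (0,0,1,0) it gives 1, but h = 0 — eliminated.
(iv) is the remaining candidate, and it agrees with h on all 16 inputs.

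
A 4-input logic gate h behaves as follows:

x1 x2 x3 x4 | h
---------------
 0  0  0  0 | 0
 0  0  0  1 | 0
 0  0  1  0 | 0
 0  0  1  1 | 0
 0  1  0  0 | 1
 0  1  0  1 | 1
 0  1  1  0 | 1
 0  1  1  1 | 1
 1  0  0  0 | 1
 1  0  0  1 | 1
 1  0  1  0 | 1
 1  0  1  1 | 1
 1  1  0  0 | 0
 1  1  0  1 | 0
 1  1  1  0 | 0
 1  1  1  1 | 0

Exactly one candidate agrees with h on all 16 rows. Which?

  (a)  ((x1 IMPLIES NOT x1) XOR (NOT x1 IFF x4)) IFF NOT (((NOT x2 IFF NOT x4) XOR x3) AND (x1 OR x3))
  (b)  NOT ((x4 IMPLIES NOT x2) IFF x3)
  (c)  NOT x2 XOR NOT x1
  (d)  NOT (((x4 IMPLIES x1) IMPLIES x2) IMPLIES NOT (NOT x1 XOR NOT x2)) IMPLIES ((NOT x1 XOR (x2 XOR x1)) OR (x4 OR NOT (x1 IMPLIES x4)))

c

(a) fails at (0,0,0,0): the formula yields 1, h is 0.
(b) fails at (0,0,0,0): the formula yields 1, h is 0.
(d) fails at (0,0,0,0): the formula yields 1, h is 0.
That leaves (c). Evaluating it on every row reproduces the table of h exactly.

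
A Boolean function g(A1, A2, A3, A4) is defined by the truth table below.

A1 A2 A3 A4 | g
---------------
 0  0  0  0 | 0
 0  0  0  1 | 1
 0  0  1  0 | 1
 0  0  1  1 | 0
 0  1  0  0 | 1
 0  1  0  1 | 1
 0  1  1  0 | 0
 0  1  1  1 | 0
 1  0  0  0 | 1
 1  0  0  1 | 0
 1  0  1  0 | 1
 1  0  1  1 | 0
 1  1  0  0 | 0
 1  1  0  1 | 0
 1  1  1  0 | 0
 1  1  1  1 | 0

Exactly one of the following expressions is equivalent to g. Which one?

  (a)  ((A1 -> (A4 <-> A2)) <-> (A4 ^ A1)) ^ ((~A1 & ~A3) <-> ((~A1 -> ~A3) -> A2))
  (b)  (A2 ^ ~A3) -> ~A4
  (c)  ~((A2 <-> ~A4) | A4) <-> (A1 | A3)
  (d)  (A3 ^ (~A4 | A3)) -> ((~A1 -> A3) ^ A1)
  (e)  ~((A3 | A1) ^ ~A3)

(a) disagrees with g on (0,0,1,0) (formula → 0, table → 1); rule it out.
(b) disagrees with g on (0,0,0,0) (formula → 1, table → 0); rule it out.
(d) disagrees with g on (0,0,1,1) (formula → 1, table → 0); rule it out.
(e) disagrees with g on (0,0,0,1) (formula → 0, table → 1); rule it out.
Only (c) survives; checking it on all 16 rows confirms it matches g.

c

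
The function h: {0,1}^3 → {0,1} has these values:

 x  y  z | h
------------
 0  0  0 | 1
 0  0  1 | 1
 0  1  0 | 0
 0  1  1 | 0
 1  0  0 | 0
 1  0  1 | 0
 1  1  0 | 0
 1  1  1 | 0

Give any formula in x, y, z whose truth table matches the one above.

h=1 on 2 inputs: (0,0,0), (0,0,1). Reading each as a conjunction of literals (¬x·¬y·¬z, ¬x·¬y·z) and taking the OR gives the canonical DNF.

h(x, y, z) = ((¬x ∧ ¬y) ∧ ¬z) ∨ ((¬x ∧ ¬y) ∧ z)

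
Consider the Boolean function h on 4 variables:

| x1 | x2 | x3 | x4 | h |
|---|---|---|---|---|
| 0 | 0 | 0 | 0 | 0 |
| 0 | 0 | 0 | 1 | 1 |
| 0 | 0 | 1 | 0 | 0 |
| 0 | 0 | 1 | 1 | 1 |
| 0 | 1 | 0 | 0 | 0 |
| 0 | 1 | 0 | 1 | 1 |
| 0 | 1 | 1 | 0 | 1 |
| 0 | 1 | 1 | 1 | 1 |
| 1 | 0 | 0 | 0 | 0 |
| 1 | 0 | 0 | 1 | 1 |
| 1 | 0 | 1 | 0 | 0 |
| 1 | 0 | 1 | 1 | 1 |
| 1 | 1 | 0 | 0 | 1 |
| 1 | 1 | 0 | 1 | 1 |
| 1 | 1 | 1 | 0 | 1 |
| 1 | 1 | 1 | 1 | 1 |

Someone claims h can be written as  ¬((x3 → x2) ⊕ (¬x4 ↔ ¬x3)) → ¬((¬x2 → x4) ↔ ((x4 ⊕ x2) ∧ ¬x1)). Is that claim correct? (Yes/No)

Yes

Evaluate ¬((x3 → x2) ⊕ (¬x4 ↔ ¬x3)) → ¬((¬x2 → x4) ↔ ((x4 ⊕ x2) ∧ ¬x1)) on each row and compare to h:
  x1=0, x2=0, x3=0, x4=0: formula gives 0, h = 0 ✓
  x1=0, x2=0, x3=0, x4=1: formula gives 1, h = 1 ✓
  x1=0, x2=0, x3=1, x4=0: formula gives 0, h = 0 ✓
  x1=0, x2=0, x3=1, x4=1: formula gives 1, h = 1 ✓
  … (the remaining 12 rows also agree.)
No disagreement on any input; they are logically equivalent.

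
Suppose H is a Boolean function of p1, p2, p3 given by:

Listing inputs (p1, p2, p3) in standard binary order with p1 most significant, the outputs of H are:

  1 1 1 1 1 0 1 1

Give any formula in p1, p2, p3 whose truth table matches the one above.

H is 0 on exactly one input, (1,0,1), whose minterm is p1·¬p2·p3. So H is the negation of that single conjunction.

H(p1, p2, p3) = not ((p1 and not p2) and p3)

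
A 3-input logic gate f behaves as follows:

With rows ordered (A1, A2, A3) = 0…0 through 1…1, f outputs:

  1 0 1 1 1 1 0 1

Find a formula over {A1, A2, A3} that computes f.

The 0-rows are (0,0,1), (1,1,0). Take each as a conjunction (¬A1·¬A2·A3, A1·A2·¬A3), form their disjunction, and complement — that gives a formula that is 1 everywhere f is.

f(A1, A2, A3) = NOT (((NOT A1 AND NOT A2) AND A3) OR ((A1 AND A2) AND NOT A3))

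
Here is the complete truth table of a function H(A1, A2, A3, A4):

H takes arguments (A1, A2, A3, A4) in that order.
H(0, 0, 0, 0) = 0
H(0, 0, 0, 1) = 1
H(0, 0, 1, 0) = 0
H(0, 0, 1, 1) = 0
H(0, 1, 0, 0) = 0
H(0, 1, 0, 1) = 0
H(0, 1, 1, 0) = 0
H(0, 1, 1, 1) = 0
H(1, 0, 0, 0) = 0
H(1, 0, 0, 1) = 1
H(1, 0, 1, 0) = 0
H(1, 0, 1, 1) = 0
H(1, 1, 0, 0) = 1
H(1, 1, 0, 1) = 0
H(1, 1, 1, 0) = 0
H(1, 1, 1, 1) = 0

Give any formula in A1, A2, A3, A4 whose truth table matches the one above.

H(A1, A2, A3, A4) = ((((A1' · A2') · A3') · A4) + (((A1 · A2') · A3') · A4)) + (((A1 · A2) · A3') · A4')

Collect the rows where H=1 — (0,0,0,1), (1,0,0,1), (1,1,0,0) — and write one minterm per row: ¬A1·¬A2·¬A3·A4, A1·¬A2·¬A3·A4, A1·A2·¬A3·¬A4. Their union (logical OR) reproduces the table exactly.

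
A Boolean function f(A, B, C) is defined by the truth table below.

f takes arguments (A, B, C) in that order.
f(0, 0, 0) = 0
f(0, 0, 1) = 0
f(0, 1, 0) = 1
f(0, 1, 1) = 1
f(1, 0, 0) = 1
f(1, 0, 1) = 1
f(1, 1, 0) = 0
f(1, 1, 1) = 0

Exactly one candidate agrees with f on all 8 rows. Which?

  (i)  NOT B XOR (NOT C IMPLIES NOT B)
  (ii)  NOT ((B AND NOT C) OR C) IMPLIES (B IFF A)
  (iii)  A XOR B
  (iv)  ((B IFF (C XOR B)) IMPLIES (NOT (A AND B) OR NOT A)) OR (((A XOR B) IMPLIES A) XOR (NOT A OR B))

(i) disagrees with f on (0,1,0) (formula → 0, table → 1); rule it out.
(ii) disagrees with f on (0,0,0) (formula → 1, table → 0); rule it out.
(iv) disagrees with f on (0,0,0) (formula → 1, table → 0); rule it out.
(iii) is the remaining candidate, and it agrees with f on all 8 inputs.

iii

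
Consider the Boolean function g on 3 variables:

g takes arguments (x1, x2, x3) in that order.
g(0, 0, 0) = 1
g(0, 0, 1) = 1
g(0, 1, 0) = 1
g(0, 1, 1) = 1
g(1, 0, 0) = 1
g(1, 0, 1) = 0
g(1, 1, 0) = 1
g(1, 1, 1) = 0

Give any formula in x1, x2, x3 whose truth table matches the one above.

g(x1, x2, x3) = ¬(((x1 ∧ ¬x2) ∧ x3) ∨ ((x1 ∧ x2) ∧ x3))

There are just 2 zero rows: (1,0,1), (1,1,1). Their minterms are x1·¬x2·x3, x1·x2·x3; the OR of those covers precisely the 0-outputs, and negating it yields g.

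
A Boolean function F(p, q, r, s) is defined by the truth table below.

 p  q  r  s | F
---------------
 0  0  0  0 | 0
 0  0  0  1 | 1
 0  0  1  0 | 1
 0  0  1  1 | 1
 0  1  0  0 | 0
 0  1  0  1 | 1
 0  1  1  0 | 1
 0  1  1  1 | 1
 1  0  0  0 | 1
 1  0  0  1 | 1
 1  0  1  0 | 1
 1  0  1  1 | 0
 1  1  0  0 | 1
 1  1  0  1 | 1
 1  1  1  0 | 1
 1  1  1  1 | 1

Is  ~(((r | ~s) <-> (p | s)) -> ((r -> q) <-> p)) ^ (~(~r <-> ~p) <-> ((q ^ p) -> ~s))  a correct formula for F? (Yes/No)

Test each input against both F and the formula:
  p=0, q=0, r=0, s=0: formula gives 0, F = 0 ✓
  p=0, q=0, r=0, s=1: formula gives 0, but F = 1 ✗
Row (0,0,0,1) is a counterexample, so the formula is not equivalent to F.

No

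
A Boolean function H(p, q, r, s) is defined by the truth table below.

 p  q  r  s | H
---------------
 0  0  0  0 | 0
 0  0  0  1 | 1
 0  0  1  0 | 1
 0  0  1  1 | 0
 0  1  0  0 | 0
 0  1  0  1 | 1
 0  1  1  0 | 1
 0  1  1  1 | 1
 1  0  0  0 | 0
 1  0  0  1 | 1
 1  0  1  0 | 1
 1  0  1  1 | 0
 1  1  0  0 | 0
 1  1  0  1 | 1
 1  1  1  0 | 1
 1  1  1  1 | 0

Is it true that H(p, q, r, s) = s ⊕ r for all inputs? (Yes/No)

No

Evaluate s ⊕ r on each row and compare to H:
  p=0, q=0, r=0, s=0: formula gives 0, H = 0 ✓
  p=0, q=0, r=0, s=1: formula gives 1, H = 1 ✓
  p=0, q=0, r=1, s=0: formula gives 1, H = 1 ✓
  p=0, q=0, r=1, s=1: formula gives 0, H = 0 ✓
  …
  p=0, q=1, r=1, s=1: formula gives 0, but H = 1 ✗
A single disagreement suffices: at (0,1,1,1) they differ, so the formula does not compute H.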